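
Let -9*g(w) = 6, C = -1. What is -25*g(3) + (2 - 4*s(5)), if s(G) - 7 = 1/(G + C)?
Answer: -31/3 ≈ -10.333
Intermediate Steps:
s(G) = 7 + 1/(-1 + G) (s(G) = 7 + 1/(G - 1) = 7 + 1/(-1 + G))
g(w) = -⅔ (g(w) = -⅑*6 = -⅔)
-25*g(3) + (2 - 4*s(5)) = -25*(-⅔) + (2 - 4*(-6 + 7*5)/(-1 + 5)) = 50/3 + (2 - 4*(-6 + 35)/4) = 50/3 + (2 - 29) = 50/3 - 27 = -31/3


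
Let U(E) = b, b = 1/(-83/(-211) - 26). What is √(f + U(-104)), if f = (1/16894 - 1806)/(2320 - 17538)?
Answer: √38408550260681233358313/694536447738 ≈ 0.28218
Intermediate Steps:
b = -211/5403 (b = 1/(-83*(-1/211) - 26) = 1/(83/211 - 26) = 1/(-5403/211) = -211/5403 ≈ -0.039052)
U(E) = -211/5403
f = 30510563/257092892 (f = (1/16894 - 1806)/(-15218) = -30510563/16894*(-1/15218) = 30510563/257092892 ≈ 0.11868)
√(f + U(-104)) = √(30510563/257092892 - 211/5403) = √(110601971677/1389072895476) = √38408550260681233358313/694536447738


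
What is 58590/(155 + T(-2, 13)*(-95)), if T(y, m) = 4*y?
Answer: 3906/61 ≈ 64.033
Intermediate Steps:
58590/(155 + T(-2, 13)*(-95)) = 58590/(155 + (4*(-2))*(-95)) = 58590/(155 - 8*(-95)) = 58590/(155 + 760) = 58590/915 = 58590*(1/915) = 3906/61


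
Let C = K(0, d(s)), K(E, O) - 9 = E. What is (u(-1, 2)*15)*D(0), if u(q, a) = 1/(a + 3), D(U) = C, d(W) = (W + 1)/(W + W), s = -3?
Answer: 27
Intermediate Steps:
d(W) = (1 + W)/(2*W) (d(W) = (1 + W)/((2*W)) = (1 + W)*(1/(2*W)) = (1 + W)/(2*W))
K(E, O) = 9 + E
C = 9 (C = 9 + 0 = 9)
D(U) = 9
u(q, a) = 1/(3 + a)
(u(-1, 2)*15)*D(0) = (15/(3 + 2))*9 = (15/5)*9 = ((⅕)*15)*9 = 3*9 = 27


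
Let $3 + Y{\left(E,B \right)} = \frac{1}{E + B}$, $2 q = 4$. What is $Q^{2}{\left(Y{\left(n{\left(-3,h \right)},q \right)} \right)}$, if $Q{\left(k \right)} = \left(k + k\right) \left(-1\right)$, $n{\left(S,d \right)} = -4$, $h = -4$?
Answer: $49$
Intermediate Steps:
$q = 2$ ($q = \frac{1}{2} \cdot 4 = 2$)
$Y{\left(E,B \right)} = -3 + \frac{1}{B + E}$ ($Y{\left(E,B \right)} = -3 + \frac{1}{E + B} = -3 + \frac{1}{B + E}$)
$Q{\left(k \right)} = - 2 k$ ($Q{\left(k \right)} = 2 k \left(-1\right) = - 2 k$)
$Q^{2}{\left(Y{\left(n{\left(-3,h \right)},q \right)} \right)} = \left(- 2 \frac{1 - 6 - -12}{2 - 4}\right)^{2} = \left(- 2 \frac{1 - 6 + 12}{-2}\right)^{2} = \left(- 2 \left(\left(- \frac{1}{2}\right) 7\right)\right)^{2} = \left(\left(-2\right) \left(- \frac{7}{2}\right)\right)^{2} = 7^{2} = 49$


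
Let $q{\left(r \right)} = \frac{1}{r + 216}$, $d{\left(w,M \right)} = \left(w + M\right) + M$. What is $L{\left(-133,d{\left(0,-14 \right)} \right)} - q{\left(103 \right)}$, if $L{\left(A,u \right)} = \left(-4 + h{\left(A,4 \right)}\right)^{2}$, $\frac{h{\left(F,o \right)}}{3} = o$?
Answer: $\frac{20415}{319} \approx 63.997$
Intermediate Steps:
$d{\left(w,M \right)} = w + 2 M$ ($d{\left(w,M \right)} = \left(M + w\right) + M = w + 2 M$)
$h{\left(F,o \right)} = 3 o$
$q{\left(r \right)} = \frac{1}{216 + r}$
$L{\left(A,u \right)} = 64$ ($L{\left(A,u \right)} = \left(-4 + 3 \cdot 4\right)^{2} = \left(-4 + 12\right)^{2} = 8^{2} = 64$)
$L{\left(-133,d{\left(0,-14 \right)} \right)} - q{\left(103 \right)} = 64 - \frac{1}{216 + 103} = 64 - \frac{1}{319} = \frac{20415}{319}$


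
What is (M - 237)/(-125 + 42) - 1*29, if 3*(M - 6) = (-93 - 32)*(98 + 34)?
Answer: 3324/83 ≈ 40.048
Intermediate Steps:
M = -5494 (M = 6 + ((-93 - 32)*(98 + 34))/3 = 6 + (-125*132)/3 = 6 + (⅓)*(-16500) = 6 - 5500 = -5494)
(M - 237)/(-125 + 42) - 1*29 = (-5494 - 237)/(-125 + 42) - 1*29 = -5731/(-83) - 29 = -5731*(-1/83) - 29 = 5731/83 - 29 = 3324/83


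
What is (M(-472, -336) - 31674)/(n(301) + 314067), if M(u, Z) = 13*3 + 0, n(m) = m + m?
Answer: -31635/314669 ≈ -0.10053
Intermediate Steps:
n(m) = 2*m
M(u, Z) = 39 (M(u, Z) = 39 + 0 = 39)
(M(-472, -336) - 31674)/(n(301) + 314067) = (39 - 31674)/(2*301 + 314067) = -31635/(602 + 314067) = -31635/314669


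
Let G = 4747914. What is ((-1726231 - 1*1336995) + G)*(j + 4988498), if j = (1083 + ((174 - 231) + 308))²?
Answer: 11402059357152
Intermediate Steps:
j = 1779556 (j = (1083 + (-57 + 308))² = (1083 + 251)² = 1334² = 1779556)
((-1726231 - 1*1336995) + G)*(j + 4988498) = ((-1726231 - 1*1336995) + 4747914)*(1779556 + 4988498) = ((-1726231 - 1336995) + 4747914)*6768054 = (-3063226 + 4747914)*6768054 = 1684688*6768054 = 11402059357152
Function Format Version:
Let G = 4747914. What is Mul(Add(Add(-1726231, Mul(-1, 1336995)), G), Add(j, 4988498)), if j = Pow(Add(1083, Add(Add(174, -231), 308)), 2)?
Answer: 11402059357152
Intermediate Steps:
j = 1779556 (j = Pow(Add(1083, Add(-57, 308)), 2) = Pow(Add(1083, 251), 2) = Pow(1334, 2) = 1779556)
Mul(Add(Add(-1726231, Mul(-1, 1336995)), G), Add(j, 4988498)) = Mul(Add(Add(-1726231, Mul(-1, 1336995)), 4747914), Add(1779556, 4988498)) = Mul(Add(Add(-1726231, -1336995), 4747914), 6768054) = Mul(Add(-3063226, 4747914), 6768054) = Mul(1684688, 6768054) = 11402059357152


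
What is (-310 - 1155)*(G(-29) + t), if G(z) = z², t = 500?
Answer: -1964565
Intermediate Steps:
(-310 - 1155)*(G(-29) + t) = (-310 - 1155)*((-29)² + 500) = -1465*(841 + 500) = -1465*1341 = -1964565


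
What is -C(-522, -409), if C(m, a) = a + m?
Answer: 931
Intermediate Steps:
-C(-522, -409) = -(-409 - 522) = -1*(-931) = 931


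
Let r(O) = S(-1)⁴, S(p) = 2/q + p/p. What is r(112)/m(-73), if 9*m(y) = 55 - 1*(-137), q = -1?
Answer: 3/64 ≈ 0.046875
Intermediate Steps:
S(p) = -1 (S(p) = 2/(-1) + p/p = 2*(-1) + 1 = -2 + 1 = -1)
m(y) = 64/3 (m(y) = (55 - 1*(-137))/9 = (55 + 137)/9 = (⅑)*192 = 64/3)
r(O) = 1 (r(O) = (-1)⁴ = 1)
r(112)/m(-73) = 1/(64/3) = 1*(3/64) = 3/64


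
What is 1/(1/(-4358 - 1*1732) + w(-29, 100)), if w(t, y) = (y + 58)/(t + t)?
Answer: -6090/16591 ≈ -0.36707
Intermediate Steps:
w(t, y) = (58 + y)/(2*t) (w(t, y) = (58 + y)/((2*t)) = (58 + y)*(1/(2*t)) = (58 + y)/(2*t))
1/(1/(-4358 - 1*1732) + w(-29, 100)) = 1/(1/(-4358 - 1*1732) + (½)*(58 + 100)/(-29)) = 1/(1/(-4358 - 1732) + (½)*(-1/29)*158) = 1/(1/(-6090) - 79/29) = 1/(-1/6090 - 79/29) = 1/(-16591/6090) = -6090/16591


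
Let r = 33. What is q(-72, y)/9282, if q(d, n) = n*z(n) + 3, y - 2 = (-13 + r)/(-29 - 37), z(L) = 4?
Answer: 19/18018 ≈ 0.0010545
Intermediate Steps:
y = 56/33 (y = 2 + (-13 + 33)/(-29 - 37) = 2 + 20/(-66) = 2 + 20*(-1/66) = 2 - 10/33 = 56/33 ≈ 1.6970)
q(d, n) = 3 + 4*n (q(d, n) = n*4 + 3 = 4*n + 3 = 3 + 4*n)
q(-72, y)/9282 = (3 + 4*(56/33))/9282 = (3 + 224/33)*(1/9282) = (323/33)*(1/9282) = 19/18018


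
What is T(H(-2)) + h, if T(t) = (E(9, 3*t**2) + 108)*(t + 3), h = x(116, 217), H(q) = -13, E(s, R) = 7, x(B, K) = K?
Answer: -933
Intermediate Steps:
h = 217
T(t) = 345 + 115*t (T(t) = (7 + 108)*(t + 3) = 115*(3 + t) = 345 + 115*t)
T(H(-2)) + h = (345 + 115*(-13)) + 217 = (345 - 1495) + 217 = -1150 + 217 = -933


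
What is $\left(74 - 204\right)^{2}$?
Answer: $16900$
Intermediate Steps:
$\left(74 - 204\right)^{2} = \left(-130\right)^{2} = 16900$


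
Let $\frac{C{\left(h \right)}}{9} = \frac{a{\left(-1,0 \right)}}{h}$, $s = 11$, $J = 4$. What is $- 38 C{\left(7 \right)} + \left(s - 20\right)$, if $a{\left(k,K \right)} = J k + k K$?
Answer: $\frac{1305}{7} \approx 186.43$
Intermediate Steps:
$a{\left(k,K \right)} = 4 k + K k$ ($a{\left(k,K \right)} = 4 k + k K = 4 k + K k$)
$C{\left(h \right)} = - \frac{36}{h}$ ($C{\left(h \right)} = 9 \frac{\left(-1\right) \left(4 + 0\right)}{h} = 9 \frac{\left(-1\right) 4}{h} = 9 \left(- \frac{4}{h}\right) = - \frac{36}{h}$)
$- 38 C{\left(7 \right)} + \left(s - 20\right) = - 38 \left(- \frac{36}{7}\right) + \left(11 - 20\right) = - 38 \left(\left(-36\right) \frac{1}{7}\right) + \left(11 - 20\right) = \left(-38\right) \left(- \frac{36}{7}\right) - 9 = \frac{1368}{7} - 9 = \frac{1305}{7}$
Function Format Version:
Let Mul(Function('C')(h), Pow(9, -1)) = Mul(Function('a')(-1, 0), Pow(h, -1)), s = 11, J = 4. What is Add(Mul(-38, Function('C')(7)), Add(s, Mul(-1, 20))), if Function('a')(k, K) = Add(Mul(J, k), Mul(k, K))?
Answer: Rational(1305, 7) ≈ 186.43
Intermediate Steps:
Function('a')(k, K) = Add(Mul(4, k), Mul(K, k)) (Function('a')(k, K) = Add(Mul(4, k), Mul(k, K)) = Add(Mul(4, k), Mul(K, k)))
Function('C')(h) = Mul(-36, Pow(h, -1)) (Function('C')(h) = Mul(9, Mul(Mul(-1, Add(4, 0)), Pow(h, -1))) = Mul(9, Mul(Mul(-1, 4), Pow(h, -1))) = Mul(9, Mul(-4, Pow(h, -1))) = Mul(-36, Pow(h, -1)))
Add(Mul(-38, Function('C')(7)), Add(s, Mul(-1, 20))) = Add(Mul(-38, Mul(-36, Pow(7, -1))), Add(11, Mul(-1, 20))) = Add(Mul(-38, Mul(-36, Rational(1, 7))), Add(11, -20)) = Add(Mul(-38, Rational(-36, 7)), -9) = Add(Rational(1368, 7), -9) = Rational(1305, 7)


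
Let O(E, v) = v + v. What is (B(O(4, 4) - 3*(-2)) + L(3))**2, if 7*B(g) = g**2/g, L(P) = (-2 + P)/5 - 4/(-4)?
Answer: 256/25 ≈ 10.240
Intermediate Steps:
O(E, v) = 2*v
L(P) = 3/5 + P/5 (L(P) = (-2 + P)*(1/5) - 4*(-1/4) = (-2/5 + P/5) + 1 = 3/5 + P/5)
B(g) = g/7 (B(g) = (g**2/g)/7 = g/7)
(B(O(4, 4) - 3*(-2)) + L(3))**2 = ((2*4 - 3*(-2))/7 + (3/5 + (1/5)*3))**2 = ((8 - 1*(-6))/7 + (3/5 + 3/5))**2 = ((8 + 6)/7 + 6/5)**2 = ((1/7)*14 + 6/5)**2 = (2 + 6/5)**2 = (16/5)**2 = 256/25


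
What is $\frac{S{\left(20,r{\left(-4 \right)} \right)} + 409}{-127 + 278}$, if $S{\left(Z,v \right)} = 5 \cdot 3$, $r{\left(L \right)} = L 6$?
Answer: $\frac{424}{151} \approx 2.8079$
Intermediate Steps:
$r{\left(L \right)} = 6 L$
$S{\left(Z,v \right)} = 15$
$\frac{S{\left(20,r{\left(-4 \right)} \right)} + 409}{-127 + 278} = \frac{15 + 409}{-127 + 278} = \frac{424}{151}$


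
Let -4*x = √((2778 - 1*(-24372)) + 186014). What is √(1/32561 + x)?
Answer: √(130244 - 2120437442*√53291)/65122 ≈ 10.744*I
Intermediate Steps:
x = -√53291/2 (x = -√((2778 - 1*(-24372)) + 186014)/4 = -√((2778 + 24372) + 186014)/4 = -√(27150 + 186014)/4 = -√53291/2 ≈ -115.42)
√(1/32561 + x) = √(1/32561 - √53291/2)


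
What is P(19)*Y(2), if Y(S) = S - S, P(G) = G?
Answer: 0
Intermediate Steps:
Y(S) = 0
P(19)*Y(2) = 19*0 = 0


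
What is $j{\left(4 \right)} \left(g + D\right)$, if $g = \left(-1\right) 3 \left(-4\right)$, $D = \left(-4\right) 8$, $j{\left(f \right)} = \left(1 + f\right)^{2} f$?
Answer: $-2000$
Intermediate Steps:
$j{\left(f \right)} = f \left(1 + f\right)^{2}$
$D = -32$
$g = 12$ ($g = \left(-3\right) \left(-4\right) = 12$)
$j{\left(4 \right)} \left(g + D\right) = 4 \left(1 + 4\right)^{2} \left(12 - 32\right) = 4 \cdot 5^{2} \left(-20\right) = 4 \cdot 25 \left(-20\right) = 100 \left(-20\right) = -2000$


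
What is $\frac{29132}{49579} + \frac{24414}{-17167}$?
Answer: $- \frac{710312662}{851122693} \approx -0.83456$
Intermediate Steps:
$\frac{29132}{49579} + \frac{24414}{-17167} = 29132 \cdot \frac{1}{49579} + 24414 \left(- \frac{1}{17167}\right) = \frac{29132}{49579} - \frac{24414}{17167} = - \frac{710312662}{851122693}$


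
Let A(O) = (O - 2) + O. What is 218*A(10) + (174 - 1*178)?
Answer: 3920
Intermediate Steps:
A(O) = -2 + 2*O (A(O) = (-2 + O) + O = -2 + 2*O)
218*A(10) + (174 - 1*178) = 218*(-2 + 2*10) + (174 - 1*178) = 218*(-2 + 20) + (174 - 178) = 218*18 - 4 = 3924 - 4 = 3920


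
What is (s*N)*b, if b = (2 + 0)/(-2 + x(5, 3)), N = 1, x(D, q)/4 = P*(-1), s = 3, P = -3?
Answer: ⅗ ≈ 0.60000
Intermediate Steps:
x(D, q) = 12 (x(D, q) = 4*(-3*(-1)) = 4*3 = 12)
b = ⅕ (b = (2 + 0)/(-2 + 12) = 2/10 = 2*(⅒) = ⅕ ≈ 0.20000)
(s*N)*b = (3*1)*(⅕) = 3*(⅕) = ⅗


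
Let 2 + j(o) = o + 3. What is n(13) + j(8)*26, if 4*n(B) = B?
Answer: 949/4 ≈ 237.25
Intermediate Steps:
j(o) = 1 + o (j(o) = -2 + (o + 3) = -2 + (3 + o) = 1 + o)
n(B) = B/4
n(13) + j(8)*26 = (¼)*13 + (1 + 8)*26 = 13/4 + 9*26 = 13/4 + 234 = 949/4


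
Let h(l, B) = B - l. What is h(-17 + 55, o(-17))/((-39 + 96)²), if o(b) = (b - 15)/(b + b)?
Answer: -70/6137 ≈ -0.011406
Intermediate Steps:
o(b) = (-15 + b)/(2*b) (o(b) = (-15 + b)/((2*b)) = (-15 + b)*(1/(2*b)) = (-15 + b)/(2*b))
h(-17 + 55, o(-17))/((-39 + 96)²) = ((½)*(-15 - 17)/(-17) - (-17 + 55))/((-39 + 96)²) = ((½)*(-1/17)*(-32) - 1*38)/(57²) = (16/17 - 38)/3249 = -630/17*1/3249 = -70/6137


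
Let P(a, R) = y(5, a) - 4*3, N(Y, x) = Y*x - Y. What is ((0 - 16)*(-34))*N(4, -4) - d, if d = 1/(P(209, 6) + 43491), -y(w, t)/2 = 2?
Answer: -473008001/43475 ≈ -10880.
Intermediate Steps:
y(w, t) = -4 (y(w, t) = -2*2 = -4)
N(Y, x) = -Y + Y*x
P(a, R) = -16 (P(a, R) = -4 - 4*3 = -4 - 12 = -16)
d = 1/43475 (d = 1/(-16 + 43491) = 1/43475 ≈ 2.3002e-5)
((0 - 16)*(-34))*N(4, -4) - d = ((0 - 16)*(-34))*(4*(-1 - 4)) - 1*1/43475 = (-16*(-34))*(4*(-5)) - 1/43475 = 544*(-20) - 1/43475 = -10880 - 1/43475 = -473008001/43475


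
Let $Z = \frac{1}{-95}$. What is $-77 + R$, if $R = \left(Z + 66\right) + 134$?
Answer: $\frac{11684}{95} \approx 122.99$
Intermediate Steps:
$Z = - \frac{1}{95} \approx -0.010526$
$R = \frac{18999}{95}$ ($R = \left(- \frac{1}{95} + 66\right) + 134 = \frac{6269}{95} + 134 = \frac{18999}{95} \approx 199.99$)
$-77 + R = -77 + \frac{18999}{95} = \frac{11684}{95}$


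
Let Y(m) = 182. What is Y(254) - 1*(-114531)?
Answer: 114713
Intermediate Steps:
Y(254) - 1*(-114531) = 182 - 1*(-114531) = 182 + 114531 = 114713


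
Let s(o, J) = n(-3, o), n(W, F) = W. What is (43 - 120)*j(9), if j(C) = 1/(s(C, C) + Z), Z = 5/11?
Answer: 121/4 ≈ 30.250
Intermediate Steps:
s(o, J) = -3
Z = 5/11 (Z = 5*(1/11) = 5/11 ≈ 0.45455)
j(C) = -11/28 (j(C) = 1/(-3 + 5/11) = 1/(-28/11) = -11/28)
(43 - 120)*j(9) = (43 - 120)*(-11/28) = -77*(-11/28) = 121/4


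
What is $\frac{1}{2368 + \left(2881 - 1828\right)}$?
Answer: $\frac{1}{3421} \approx 0.00029231$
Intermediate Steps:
$\frac{1}{2368 + \left(2881 - 1828\right)} = \frac{1}{2368 + 1053} = \frac{1}{3421}$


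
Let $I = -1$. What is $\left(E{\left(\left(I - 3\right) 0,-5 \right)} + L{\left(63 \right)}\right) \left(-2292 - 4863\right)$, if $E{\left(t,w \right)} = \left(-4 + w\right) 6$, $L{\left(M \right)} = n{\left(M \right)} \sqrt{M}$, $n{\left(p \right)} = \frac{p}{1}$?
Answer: $386370 - 1352295 \sqrt{7} \approx -3.1915 \cdot 10^{6}$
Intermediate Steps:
$n{\left(p \right)} = p$ ($n{\left(p \right)} = p 1 = p$)
$L{\left(M \right)} = M^{\frac{3}{2}}$ ($L{\left(M \right)} = M \sqrt{M} = M^{\frac{3}{2}}$)
$E{\left(t,w \right)} = -24 + 6 w$
$\left(E{\left(\left(I - 3\right) 0,-5 \right)} + L{\left(63 \right)}\right) \left(-2292 - 4863\right) = \left(\left(-24 + 6 \left(-5\right)\right) + 63^{\frac{3}{2}}\right) \left(-2292 - 4863\right) = \left(\left(-24 - 30\right) + 189 \sqrt{7}\right) \left(-7155\right) = \left(-54 + 189 \sqrt{7}\right) \left(-7155\right) = 386370 - 1352295 \sqrt{7}$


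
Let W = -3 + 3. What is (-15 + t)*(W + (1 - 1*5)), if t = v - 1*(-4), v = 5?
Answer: 24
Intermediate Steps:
W = 0
t = 9 (t = 5 - 1*(-4) = 5 + 4 = 9)
(-15 + t)*(W + (1 - 1*5)) = (-15 + 9)*(0 + (1 - 1*5)) = -6*(0 + (1 - 5)) = -6*(0 - 4) = -6*(-4) = 24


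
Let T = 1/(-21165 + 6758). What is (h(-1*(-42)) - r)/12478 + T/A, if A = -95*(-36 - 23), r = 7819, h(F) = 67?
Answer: -18411281947/29635703245 ≈ -0.62125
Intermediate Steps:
T = -1/14407 (T = 1/(-14407) = -1/14407 ≈ -6.9411e-5)
A = 5605 (A = -95*(-59) = 5605)
(h(-1*(-42)) - r)/12478 + T/A = (67 - 1*7819)/12478 - 1/14407/5605 = (67 - 7819)*(1/12478) - 1/14407*1/5605 = -7752*1/12478 - 1/80751235 = -228/367 - 1/80751235 = -18411281947/29635703245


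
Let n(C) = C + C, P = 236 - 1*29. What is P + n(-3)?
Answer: 201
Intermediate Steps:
P = 207 (P = 236 - 29 = 207)
n(C) = 2*C
P + n(-3) = 207 + 2*(-3) = 207 - 6 = 201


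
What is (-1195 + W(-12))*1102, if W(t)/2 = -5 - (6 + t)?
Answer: -1314686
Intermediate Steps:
W(t) = -22 - 2*t (W(t) = 2*(-5 - (6 + t)) = 2*(-5 + (-6 - t)) = 2*(-11 - t) = -22 - 2*t)
(-1195 + W(-12))*1102 = (-1195 + (-22 - 2*(-12)))*1102 = (-1195 + (-22 + 24))*1102 = (-1195 + 2)*1102 = -1193*1102 = -1314686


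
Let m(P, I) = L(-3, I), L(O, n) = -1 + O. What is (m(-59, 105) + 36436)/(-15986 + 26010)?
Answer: 4554/1253 ≈ 3.6345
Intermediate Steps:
m(P, I) = -4 (m(P, I) = -1 - 3 = -4)
(m(-59, 105) + 36436)/(-15986 + 26010) = (-4 + 36436)/(-15986 + 26010) = 36432/10024 = 36432*(1/10024) = 4554/1253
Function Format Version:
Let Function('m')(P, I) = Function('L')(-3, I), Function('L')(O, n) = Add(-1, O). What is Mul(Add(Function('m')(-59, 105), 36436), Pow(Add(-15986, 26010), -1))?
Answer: Rational(4554, 1253) ≈ 3.6345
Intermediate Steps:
Function('m')(P, I) = -4 (Function('m')(P, I) = Add(-1, -3) = -4)
Mul(Add(Function('m')(-59, 105), 36436), Pow(Add(-15986, 26010), -1)) = Mul(Add(-4, 36436), Pow(Add(-15986, 26010), -1)) = Mul(36432, Pow(10024, -1)) = Mul(36432, Rational(1, 10024)) = Rational(4554, 1253)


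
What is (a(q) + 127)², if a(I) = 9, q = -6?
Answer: 18496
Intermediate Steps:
(a(q) + 127)² = (9 + 127)² = 136² = 18496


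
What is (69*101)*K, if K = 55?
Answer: 383295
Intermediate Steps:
(69*101)*K = (69*101)*55 = 6969*55 = 383295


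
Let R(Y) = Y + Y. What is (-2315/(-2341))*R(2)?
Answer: 9260/2341 ≈ 3.9556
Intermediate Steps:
R(Y) = 2*Y
(-2315/(-2341))*R(2) = (-2315/(-2341))*(2*2) = -2315*(-1/2341)*4 = (2315/2341)*4 = 9260/2341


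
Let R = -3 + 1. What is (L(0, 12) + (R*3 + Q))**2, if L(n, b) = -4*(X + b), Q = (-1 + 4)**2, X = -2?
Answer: 1369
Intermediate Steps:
Q = 9 (Q = 3**2 = 9)
L(n, b) = 8 - 4*b (L(n, b) = -4*(-2 + b) = 8 - 4*b)
R = -2
(L(0, 12) + (R*3 + Q))**2 = ((8 - 4*12) + (-2*3 + 9))**2 = ((8 - 48) + (-6 + 9))**2 = (-40 + 3)**2 = (-37)**2 = 1369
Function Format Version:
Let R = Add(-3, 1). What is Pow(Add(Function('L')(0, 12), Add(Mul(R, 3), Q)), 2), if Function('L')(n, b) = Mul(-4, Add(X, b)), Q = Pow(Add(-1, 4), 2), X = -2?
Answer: 1369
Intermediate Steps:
Q = 9 (Q = Pow(3, 2) = 9)
Function('L')(n, b) = Add(8, Mul(-4, b)) (Function('L')(n, b) = Mul(-4, Add(-2, b)) = Add(8, Mul(-4, b)))
R = -2
Pow(Add(Function('L')(0, 12), Add(Mul(R, 3), Q)), 2) = Pow(Add(Add(8, Mul(-4, 12)), Add(Mul(-2, 3), 9)), 2) = Pow(Add(Add(8, -48), Add(-6, 9)), 2) = Pow(Add(-40, 3), 2) = Pow(-37, 2) = 1369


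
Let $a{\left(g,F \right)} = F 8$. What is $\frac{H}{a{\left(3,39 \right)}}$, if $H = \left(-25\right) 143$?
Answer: $- \frac{275}{24} \approx -11.458$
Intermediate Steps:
$H = -3575$
$a{\left(g,F \right)} = 8 F$
$\frac{H}{a{\left(3,39 \right)}} = - \frac{3575}{8 \cdot 39} = - \frac{3575}{312} = \left(-3575\right) \frac{1}{312} = - \frac{275}{24}$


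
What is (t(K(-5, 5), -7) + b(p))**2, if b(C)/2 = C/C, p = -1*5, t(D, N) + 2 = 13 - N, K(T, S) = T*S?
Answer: 400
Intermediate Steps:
K(T, S) = S*T
t(D, N) = 11 - N (t(D, N) = -2 + (13 - N) = 11 - N)
p = -5
b(C) = 2 (b(C) = 2*(C/C) = 2*1 = 2)
(t(K(-5, 5), -7) + b(p))**2 = ((11 - 1*(-7)) + 2)**2 = ((11 + 7) + 2)**2 = (18 + 2)**2 = 20**2 = 400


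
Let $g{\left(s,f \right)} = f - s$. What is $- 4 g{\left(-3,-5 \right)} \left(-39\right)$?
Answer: $-312$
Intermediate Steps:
$- 4 g{\left(-3,-5 \right)} \left(-39\right) = - 4 \left(-5 - -3\right) \left(-39\right) = - 4 \left(-5 + 3\right) \left(-39\right) = \left(-4\right) \left(-2\right) \left(-39\right) = 8 \left(-39\right) = -312$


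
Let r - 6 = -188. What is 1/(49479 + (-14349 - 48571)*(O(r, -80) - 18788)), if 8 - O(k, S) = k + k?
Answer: 1/1158784199 ≈ 8.6297e-10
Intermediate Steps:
r = -182 (r = 6 - 188 = -182)
O(k, S) = 8 - 2*k (O(k, S) = 8 - (k + k) = 8 - 2*k)
1/(49479 + (-14349 - 48571)*(O(r, -80) - 18788)) = 1/(49479 + (-14349 - 48571)*((8 - 2*(-182)) - 18788)) = 1/(49479 - 62920*((8 + 364) - 18788)) = 1/(49479 - 62920*(372 - 18788)) = 1/(49479 - 62920*(-18416)) = 1/(49479 + 1158734720) = 1/1158784199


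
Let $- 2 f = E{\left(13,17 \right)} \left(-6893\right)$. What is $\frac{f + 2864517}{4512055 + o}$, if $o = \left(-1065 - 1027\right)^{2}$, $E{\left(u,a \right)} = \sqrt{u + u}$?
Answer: $\frac{2864517}{8888519} + \frac{6893 \sqrt{26}}{17777038} \approx 0.32425$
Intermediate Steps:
$E{\left(u,a \right)} = \sqrt{2} \sqrt{u}$ ($E{\left(u,a \right)} = \sqrt{2 u} = \sqrt{2} \sqrt{u}$)
$o = 4376464$ ($o = \left(-2092\right)^{2} = 4376464$)
$f = \frac{6893 \sqrt{26}}{2}$ ($f = - \frac{\sqrt{2} \sqrt{13} \left(-6893\right)}{2} = - \frac{\sqrt{26} \left(-6893\right)}{2} = - \frac{\left(-6893\right) \sqrt{26}}{2} = \frac{6893 \sqrt{26}}{2} \approx 17574.0$)
$\frac{f + 2864517}{4512055 + o} = \frac{\frac{6893 \sqrt{26}}{2} + 2864517}{4512055 + 4376464} = \frac{2864517 + \frac{6893 \sqrt{26}}{2}}{8888519} = \left(2864517 + \frac{6893 \sqrt{26}}{2}\right) \frac{1}{8888519} = \frac{2864517}{8888519} + \frac{6893 \sqrt{26}}{17777038}$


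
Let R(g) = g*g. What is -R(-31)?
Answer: -961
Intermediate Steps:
R(g) = g²
-R(-31) = -1*(-31)² = -1*961 = -961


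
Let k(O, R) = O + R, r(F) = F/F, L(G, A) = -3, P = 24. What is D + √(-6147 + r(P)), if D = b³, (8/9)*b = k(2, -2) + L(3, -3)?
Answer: -19683/512 + I*√6146 ≈ -38.443 + 78.396*I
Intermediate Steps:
r(F) = 1
b = -27/8 (b = 9*((2 - 2) - 3)/8 = 9*(0 - 3)/8 = (9/8)*(-3) = -27/8 ≈ -3.3750)
D = -19683/512 (D = (-27/8)³ = -19683/512 ≈ -38.443)
D + √(-6147 + r(P)) = -19683/512 + √(-6147 + 1) = -19683/512 + √(-6146) = -19683/512 + I*√6146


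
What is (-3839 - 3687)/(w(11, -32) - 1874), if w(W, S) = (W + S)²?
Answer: 7526/1433 ≈ 5.2519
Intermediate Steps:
w(W, S) = (S + W)²
(-3839 - 3687)/(w(11, -32) - 1874) = (-3839 - 3687)/((-32 + 11)² - 1874) = -7526/((-21)² - 1874) = -7526/(441 - 1874) = -7526/(-1433) = -7526*(-1/1433) = 7526/1433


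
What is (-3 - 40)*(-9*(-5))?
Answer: -1935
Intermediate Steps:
(-3 - 40)*(-9*(-5)) = -43*45 = -1935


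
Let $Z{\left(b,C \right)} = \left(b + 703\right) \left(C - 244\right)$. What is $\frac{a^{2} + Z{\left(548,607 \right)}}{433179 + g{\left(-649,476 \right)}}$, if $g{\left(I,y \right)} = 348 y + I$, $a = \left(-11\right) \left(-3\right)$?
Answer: $\frac{227601}{299089} \approx 0.76098$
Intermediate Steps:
$a = 33$
$g{\left(I,y \right)} = I + 348 y$
$Z{\left(b,C \right)} = \left(-244 + C\right) \left(703 + b\right)$ ($Z{\left(b,C \right)} = \left(703 + b\right) \left(-244 + C\right) = \left(-244 + C\right) \left(703 + b\right)$)
$\frac{a^{2} + Z{\left(548,607 \right)}}{433179 + g{\left(-649,476 \right)}} = \frac{33^{2} + \left(-171532 - 133712 + 703 \cdot 607 + 607 \cdot 548\right)}{433179 + \left(-649 + 348 \cdot 476\right)} = \frac{1089 + \left(-171532 - 133712 + 426721 + 332636\right)}{433179 + \left(-649 + 165648\right)} = \frac{1089 + 454113}{433179 + 164999} = \frac{455202}{598178} = 455202 \cdot \frac{1}{598178} = \frac{227601}{299089}$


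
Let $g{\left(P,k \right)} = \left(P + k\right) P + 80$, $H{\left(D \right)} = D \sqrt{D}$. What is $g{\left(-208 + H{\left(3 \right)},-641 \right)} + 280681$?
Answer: $457380 - 3171 \sqrt{3} \approx 4.5189 \cdot 10^{5}$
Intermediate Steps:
$H{\left(D \right)} = D^{\frac{3}{2}}$
$g{\left(P,k \right)} = 80 + P \left(P + k\right)$ ($g{\left(P,k \right)} = P \left(P + k\right) + 80 = 80 + P \left(P + k\right)$)
$g{\left(-208 + H{\left(3 \right)},-641 \right)} + 280681 = \left(80 + \left(-208 + 3^{\frac{3}{2}}\right)^{2} + \left(-208 + 3^{\frac{3}{2}}\right) \left(-641\right)\right) + 280681 = \left(80 + \left(-208 + 3 \sqrt{3}\right)^{2} + \left(-208 + 3 \sqrt{3}\right) \left(-641\right)\right) + 280681 = \left(80 + \left(-208 + 3 \sqrt{3}\right)^{2} + \left(133328 - 1923 \sqrt{3}\right)\right) + 280681 = \left(133408 + \left(-208 + 3 \sqrt{3}\right)^{2} - 1923 \sqrt{3}\right) + 280681 = 414089 + \left(-208 + 3 \sqrt{3}\right)^{2} - 1923 \sqrt{3}$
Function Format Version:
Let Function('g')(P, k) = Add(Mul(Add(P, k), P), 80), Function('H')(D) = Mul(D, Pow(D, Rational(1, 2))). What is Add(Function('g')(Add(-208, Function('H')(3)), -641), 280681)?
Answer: Add(457380, Mul(-3171, Pow(3, Rational(1, 2)))) ≈ 4.5189e+5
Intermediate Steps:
Function('H')(D) = Pow(D, Rational(3, 2))
Function('g')(P, k) = Add(80, Mul(P, Add(P, k))) (Function('g')(P, k) = Add(Mul(P, Add(P, k)), 80) = Add(80, Mul(P, Add(P, k))))
Add(Function('g')(Add(-208, Function('H')(3)), -641), 280681) = Add(Add(80, Pow(Add(-208, Pow(3, Rational(3, 2))), 2), Mul(Add(-208, Pow(3, Rational(3, 2))), -641)), 280681) = Add(Add(80, Pow(Add(-208, Mul(3, Pow(3, Rational(1, 2)))), 2), Mul(Add(-208, Mul(3, Pow(3, Rational(1, 2)))), -641)), 280681) = Add(Add(80, Pow(Add(-208, Mul(3, Pow(3, Rational(1, 2)))), 2), Add(133328, Mul(-1923, Pow(3, Rational(1, 2))))), 280681) = Add(Add(133408, Pow(Add(-208, Mul(3, Pow(3, Rational(1, 2)))), 2), Mul(-1923, Pow(3, Rational(1, 2)))), 280681) = Add(414089, Pow(Add(-208, Mul(3, Pow(3, Rational(1, 2)))), 2), Mul(-1923, Pow(3, Rational(1, 2))))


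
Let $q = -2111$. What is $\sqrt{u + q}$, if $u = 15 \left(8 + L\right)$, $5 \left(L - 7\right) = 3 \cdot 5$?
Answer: $i \sqrt{1841} \approx 42.907 i$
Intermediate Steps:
$L = 10$ ($L = 7 + \frac{3 \cdot 5}{5} = 7 + \frac{1}{5} \cdot 15 = 7 + 3 = 10$)
$u = 270$ ($u = 15 \left(8 + 10\right) = 15 \cdot 18 = 270$)
$\sqrt{u + q} = \sqrt{270 - 2111} = \sqrt{-1841} = i \sqrt{1841}$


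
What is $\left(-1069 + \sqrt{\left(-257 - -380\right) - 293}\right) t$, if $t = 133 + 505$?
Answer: $-682022 + 638 i \sqrt{170} \approx -6.8202 \cdot 10^{5} + 8318.5 i$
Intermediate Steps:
$t = 638$
$\left(-1069 + \sqrt{\left(-257 - -380\right) - 293}\right) t = \left(-1069 + \sqrt{\left(-257 - -380\right) - 293}\right) 638 = \left(-1069 + \sqrt{\left(-257 + 380\right) - 293}\right) 638 = \left(-1069 + \sqrt{123 - 293}\right) 638 = \left(-1069 + \sqrt{-170}\right) 638 = \left(-1069 + i \sqrt{170}\right) 638 = -682022 + 638 i \sqrt{170}$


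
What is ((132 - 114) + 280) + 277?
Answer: 575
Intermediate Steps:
((132 - 114) + 280) + 277 = (18 + 280) + 277 = 298 + 277 = 575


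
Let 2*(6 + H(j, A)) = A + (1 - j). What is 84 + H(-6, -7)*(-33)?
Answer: 282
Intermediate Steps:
H(j, A) = -11/2 + A/2 - j/2 (H(j, A) = -6 + (A + (1 - j))/2 = -6 + (1 + A - j)/2 = -6 + (½ + A/2 - j/2) = -11/2 + A/2 - j/2)
84 + H(-6, -7)*(-33) = 84 + (-11/2 + (½)*(-7) - ½*(-6))*(-33) = 84 + (-11/2 - 7/2 + 3)*(-33) = 84 - 6*(-33) = 84 + 198 = 282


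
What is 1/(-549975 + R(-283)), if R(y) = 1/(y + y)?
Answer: -566/311285851 ≈ -1.8183e-6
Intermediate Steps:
R(y) = 1/(2*y)
1/(-549975 + R(-283)) = 1/(-549975 + (½)/(-283)) = 1/(-549975 + (½)*(-1/283)) = 1/(-549975 - 1/566) = 1/(-311285851/566) = -566/311285851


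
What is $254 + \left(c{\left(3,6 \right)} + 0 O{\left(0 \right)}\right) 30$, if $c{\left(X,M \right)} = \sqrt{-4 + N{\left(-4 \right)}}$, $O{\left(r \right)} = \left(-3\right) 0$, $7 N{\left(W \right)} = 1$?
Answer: $254 + \frac{90 i \sqrt{21}}{7} \approx 254.0 + 58.919 i$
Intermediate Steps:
$N{\left(W \right)} = \frac{1}{7}$ ($N{\left(W \right)} = \frac{1}{7} \cdot 1 = \frac{1}{7}$)
$O{\left(r \right)} = 0$
$c{\left(X,M \right)} = \frac{3 i \sqrt{21}}{7}$ ($c{\left(X,M \right)} = \sqrt{-4 + \frac{1}{7}} = \sqrt{- \frac{27}{7}} = \frac{3 i \sqrt{21}}{7}$)
$254 + \left(c{\left(3,6 \right)} + 0 O{\left(0 \right)}\right) 30 = 254 + \left(\frac{3 i \sqrt{21}}{7} + 0 \cdot 0\right) 30 = 254 + \left(\frac{3 i \sqrt{21}}{7} + 0\right) 30 = 254 + \frac{3 i \sqrt{21}}{7} \cdot 30 = 254 + \frac{90 i \sqrt{21}}{7}$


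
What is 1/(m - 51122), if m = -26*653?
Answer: -1/68100 ≈ -1.4684e-5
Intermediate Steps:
m = -16978
1/(m - 51122) = 1/(-16978 - 51122) = 1/(-68100) = -1/68100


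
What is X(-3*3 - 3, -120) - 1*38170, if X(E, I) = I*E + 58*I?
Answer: -43690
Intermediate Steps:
X(E, I) = 58*I + E*I (X(E, I) = E*I + 58*I = 58*I + E*I)
X(-3*3 - 3, -120) - 1*38170 = -120*(58 + (-3*3 - 3)) - 1*38170 = -120*(58 + (-9 - 3)) - 38170 = -120*(58 - 12) - 38170 = -120*46 - 38170 = -5520 - 38170 = -43690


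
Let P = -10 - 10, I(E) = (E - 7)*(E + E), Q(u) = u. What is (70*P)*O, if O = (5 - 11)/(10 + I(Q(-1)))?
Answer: 4200/13 ≈ 323.08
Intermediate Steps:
I(E) = 2*E*(-7 + E) (I(E) = (-7 + E)*(2*E) = 2*E*(-7 + E))
P = -20
O = -3/13 (O = (5 - 11)/(10 + 2*(-1)*(-7 - 1)) = -6/(10 + 2*(-1)*(-8)) = -6/(10 + 16) = -6/26 = -6*1/26 = -3/13 ≈ -0.23077)
(70*P)*O = (70*(-20))*(-3/13) = -1400*(-3/13) = 4200/13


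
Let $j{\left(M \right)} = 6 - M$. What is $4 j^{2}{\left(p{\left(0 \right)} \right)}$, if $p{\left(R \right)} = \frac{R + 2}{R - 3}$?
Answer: $\frac{1600}{9} \approx 177.78$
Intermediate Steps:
$p{\left(R \right)} = \frac{2 + R}{-3 + R}$
$4 j^{2}{\left(p{\left(0 \right)} \right)} = 4 \left(6 - \frac{2 + 0}{-3 + 0}\right)^{2} = 4 \left(6 - \frac{1}{-3} \cdot 2\right)^{2} = 4 \left(6 - \left(- \frac{1}{3}\right) 2\right)^{2} = 4 \left(6 - - \frac{2}{3}\right)^{2} = 4 \left(6 + \frac{2}{3}\right)^{2} = 4 \left(\frac{20}{3}\right)^{2} = 4 \cdot \frac{400}{9} = \frac{1600}{9}$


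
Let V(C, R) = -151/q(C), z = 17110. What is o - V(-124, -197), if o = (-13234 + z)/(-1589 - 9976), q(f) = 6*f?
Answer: -514451/956040 ≈ -0.53811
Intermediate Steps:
V(C, R) = -151/(6*C) (V(C, R) = -151*1/(6*C) = -151/(6*C))
o = -1292/3855 (o = (-13234 + 17110)/(-1589 - 9976) = 3876/(-11565) = 3876*(-1/11565) = -1292/3855 ≈ -0.33515)
o - V(-124, -197) = -1292/3855 - (-151)/(6*(-124)) = -1292/3855 - (-151)*(-1)/(6*124) = -1292/3855 - 1*151/744 = -1292/3855 - 151/744 = -514451/956040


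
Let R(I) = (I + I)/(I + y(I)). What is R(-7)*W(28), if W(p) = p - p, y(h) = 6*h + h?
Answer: 0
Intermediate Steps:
y(h) = 7*h
W(p) = 0
R(I) = ¼ (R(I) = (I + I)/(I + 7*I) = (2*I)/((8*I)) = (2*I)*(1/(8*I)) = ¼)
R(-7)*W(28) = (¼)*0 = 0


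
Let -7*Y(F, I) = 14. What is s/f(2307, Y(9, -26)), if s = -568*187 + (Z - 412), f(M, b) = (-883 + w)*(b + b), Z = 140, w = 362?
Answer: -26622/521 ≈ -51.098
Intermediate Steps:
Y(F, I) = -2 (Y(F, I) = -⅐*14 = -2)
f(M, b) = -1042*b (f(M, b) = (-883 + 362)*(b + b) = -1042*b)
s = -106488 (s = -568*187 + (140 - 412) = -106216 - 272 = -106488)
s/f(2307, Y(9, -26)) = -106488/((-1042*(-2))) = -106488/2084 = -106488*1/2084 = -26622/521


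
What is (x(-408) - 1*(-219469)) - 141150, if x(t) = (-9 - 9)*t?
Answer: 85663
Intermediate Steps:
x(t) = -18*t
(x(-408) - 1*(-219469)) - 141150 = (-18*(-408) - 1*(-219469)) - 141150 = (7344 + 219469) - 141150 = 226813 - 141150 = 85663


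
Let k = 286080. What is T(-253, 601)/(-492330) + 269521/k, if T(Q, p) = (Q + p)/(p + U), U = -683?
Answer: 36269826727/38497842816 ≈ 0.94213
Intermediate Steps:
T(Q, p) = (Q + p)/(-683 + p) (T(Q, p) = (Q + p)/(p - 683) = (Q + p)/(-683 + p))
T(-253, 601)/(-492330) + 269521/k = ((-253 + 601)/(-683 + 601))/(-492330) + 269521/286080 = (348/(-82))*(-1/492330) + 269521*(1/286080) = -1/82*348*(-1/492330) + 269521/286080 = -174/41*(-1/492330) + 269521/286080 = 29/3364255 + 269521/286080 = 36269826727/38497842816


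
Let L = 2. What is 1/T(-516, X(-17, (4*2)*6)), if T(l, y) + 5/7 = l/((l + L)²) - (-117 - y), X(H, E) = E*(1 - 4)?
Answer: -462343/12814409 ≈ -0.036080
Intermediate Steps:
X(H, E) = -3*E (X(H, E) = E*(-3) = -3*E)
T(l, y) = 814/7 + y + l/(2 + l)² (T(l, y) = -5/7 + (l/((l + 2)²) - (-117 - y)) = -5/7 + (l/((2 + l)²) + (117 + y)) = -5/7 + (l/(2 + l)² + (117 + y)) = -5/7 + (117 + y + l/(2 + l)²) = 814/7 + y + l/(2 + l)²)
1/T(-516, X(-17, (4*2)*6)) = 1/(814/7 - 3*4*2*6 - 516/(2 - 516)²) = 1/(814/7 - 24*6 - 516/(-514)²) = 1/(814/7 - 3*48 - 516*1/264196) = 1/(814/7 - 144 - 129/66049) = 1/(-12814409/462343) = -462343/12814409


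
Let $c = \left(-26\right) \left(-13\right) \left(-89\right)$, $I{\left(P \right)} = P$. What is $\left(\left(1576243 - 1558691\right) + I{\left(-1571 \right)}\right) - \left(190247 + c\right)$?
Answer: $-144184$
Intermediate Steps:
$c = -30082$ ($c = 338 \left(-89\right) = -30082$)
$\left(\left(1576243 - 1558691\right) + I{\left(-1571 \right)}\right) - \left(190247 + c\right) = \left(\left(1576243 - 1558691\right) - 1571\right) - 160165 = \left(\left(1576243 - 1558691\right) - 1571\right) + \left(-190247 + 30082\right) = \left(17552 - 1571\right) - 160165 = 15981 - 160165 = -144184$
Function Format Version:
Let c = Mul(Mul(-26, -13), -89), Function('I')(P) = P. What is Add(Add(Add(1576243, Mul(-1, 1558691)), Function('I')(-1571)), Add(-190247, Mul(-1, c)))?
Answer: -144184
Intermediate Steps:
c = -30082 (c = Mul(338, -89) = -30082)
Add(Add(Add(1576243, Mul(-1, 1558691)), Function('I')(-1571)), Add(-190247, Mul(-1, c))) = Add(Add(Add(1576243, Mul(-1, 1558691)), -1571), Add(-190247, Mul(-1, -30082))) = Add(Add(Add(1576243, -1558691), -1571), Add(-190247, 30082)) = Add(Add(17552, -1571), -160165) = Add(15981, -160165) = -144184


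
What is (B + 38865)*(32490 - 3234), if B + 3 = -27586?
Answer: 329890656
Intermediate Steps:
B = -27589 (B = -3 - 27586 = -27589)
(B + 38865)*(32490 - 3234) = (-27589 + 38865)*(32490 - 3234) = 11276*29256 = 329890656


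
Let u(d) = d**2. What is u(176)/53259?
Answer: 30976/53259 ≈ 0.58161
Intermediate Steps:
u(176)/53259 = 176**2/53259 = 30976*(1/53259) = 30976/53259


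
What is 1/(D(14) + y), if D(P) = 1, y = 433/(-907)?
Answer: 907/474 ≈ 1.9135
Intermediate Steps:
y = -433/907 (y = 433*(-1/907) = -433/907 ≈ -0.47740)
1/(D(14) + y) = 1/(1 - 433/907) = 1/(474/907) = 907/474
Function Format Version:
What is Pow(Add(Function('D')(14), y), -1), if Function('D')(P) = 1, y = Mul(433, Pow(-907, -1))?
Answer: Rational(907, 474) ≈ 1.9135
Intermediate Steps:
y = Rational(-433, 907) (y = Mul(433, Rational(-1, 907)) = Rational(-433, 907) ≈ -0.47740)
Pow(Add(Function('D')(14), y), -1) = Pow(Add(1, Rational(-433, 907)), -1) = Pow(Rational(474, 907), -1) = Rational(907, 474)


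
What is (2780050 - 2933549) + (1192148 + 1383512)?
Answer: 2422161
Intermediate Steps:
(2780050 - 2933549) + (1192148 + 1383512) = -153499 + 2575660 = 2422161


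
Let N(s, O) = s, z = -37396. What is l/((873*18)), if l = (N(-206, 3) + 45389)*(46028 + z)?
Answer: 65003276/2619 ≈ 24820.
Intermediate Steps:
l = 390019656 (l = (-206 + 45389)*(46028 - 37396) = 45183*8632 = 390019656)
l/((873*18)) = 390019656/((873*18)) = 390019656/15714 = 390019656*(1/15714) = 65003276/2619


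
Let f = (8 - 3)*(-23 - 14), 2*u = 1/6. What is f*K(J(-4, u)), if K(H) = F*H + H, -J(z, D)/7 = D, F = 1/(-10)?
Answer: 777/8 ≈ 97.125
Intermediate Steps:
u = 1/12 (u = (½)/6 = (½)*(⅙) = 1/12 ≈ 0.083333)
F = -⅒ ≈ -0.10000
J(z, D) = -7*D
f = -185 (f = 5*(-37) = -185)
K(H) = 9*H/10 (K(H) = -H/10 + H = 9*H/10)
f*K(J(-4, u)) = -333*(-7*1/12)/2 = -333*(-7)/(2*12) = -185*(-21/40) = 777/8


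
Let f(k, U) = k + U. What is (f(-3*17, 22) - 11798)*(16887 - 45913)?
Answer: 343290502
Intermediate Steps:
f(k, U) = U + k
(f(-3*17, 22) - 11798)*(16887 - 45913) = ((22 - 3*17) - 11798)*(16887 - 45913) = ((22 - 51) - 11798)*(-29026) = (-29 - 11798)*(-29026) = -11827*(-29026) = 343290502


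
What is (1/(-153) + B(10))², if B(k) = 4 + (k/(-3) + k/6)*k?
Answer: 3759721/23409 ≈ 160.61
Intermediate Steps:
B(k) = 4 - k²/6 (B(k) = 4 + (k*(-⅓) + k*(⅙))*k = 4 + (-k/3 + k/6)*k = 4 + (-k/6)*k = 4 - k²/6)
(1/(-153) + B(10))² = (1/(-153) + (4 - ⅙*10²))² = (-1/153 + (4 - ⅙*100))² = (-1/153 + (4 - 50/3))² = (-1/153 - 38/3)² = (-1939/153)² = 3759721/23409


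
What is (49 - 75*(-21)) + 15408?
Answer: 17032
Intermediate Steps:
(49 - 75*(-21)) + 15408 = (49 + 1575) + 15408 = 1624 + 15408 = 17032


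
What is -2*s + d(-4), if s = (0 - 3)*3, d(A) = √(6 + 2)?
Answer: 18 + 2*√2 ≈ 20.828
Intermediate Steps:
d(A) = 2*√2 (d(A) = √8 = 2*√2)
s = -9 (s = -3*3 = -9)
-2*s + d(-4) = -2*(-9) + 2*√2 = 18 + 2*√2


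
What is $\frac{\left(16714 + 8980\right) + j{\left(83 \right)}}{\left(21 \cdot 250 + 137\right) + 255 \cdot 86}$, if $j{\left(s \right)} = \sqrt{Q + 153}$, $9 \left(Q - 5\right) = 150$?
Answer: $\frac{25694}{27317} + \frac{2 \sqrt{393}}{81951} \approx 0.94107$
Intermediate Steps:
$Q = \frac{65}{3}$ ($Q = 5 + \frac{1}{9} \cdot 150 = 5 + \frac{50}{3} = \frac{65}{3} \approx 21.667$)
$j{\left(s \right)} = \frac{2 \sqrt{393}}{3}$ ($j{\left(s \right)} = \sqrt{\frac{65}{3} + 153} = \sqrt{\frac{524}{3}} = \frac{2 \sqrt{393}}{3}$)
$\frac{\left(16714 + 8980\right) + j{\left(83 \right)}}{\left(21 \cdot 250 + 137\right) + 255 \cdot 86} = \frac{\left(16714 + 8980\right) + \frac{2 \sqrt{393}}{3}}{\left(21 \cdot 250 + 137\right) + 255 \cdot 86} = \frac{25694 + \frac{2 \sqrt{393}}{3}}{\left(5250 + 137\right) + 21930} = \frac{25694 + \frac{2 \sqrt{393}}{3}}{5387 + 21930} = \frac{25694 + \frac{2 \sqrt{393}}{3}}{27317} = \left(25694 + \frac{2 \sqrt{393}}{3}\right) \frac{1}{27317} = \frac{25694}{27317} + \frac{2 \sqrt{393}}{81951}$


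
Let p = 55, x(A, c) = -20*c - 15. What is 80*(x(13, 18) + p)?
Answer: -25600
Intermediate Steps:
x(A, c) = -15 - 20*c
80*(x(13, 18) + p) = 80*((-15 - 20*18) + 55) = 80*((-15 - 360) + 55) = 80*(-375 + 55) = 80*(-320) = -25600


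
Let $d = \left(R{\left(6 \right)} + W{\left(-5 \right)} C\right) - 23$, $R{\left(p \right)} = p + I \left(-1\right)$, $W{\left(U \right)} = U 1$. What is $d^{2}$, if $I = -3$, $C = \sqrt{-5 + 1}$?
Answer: $96 + 280 i \approx 96.0 + 280.0 i$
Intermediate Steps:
$W{\left(U \right)} = U$
$C = 2 i$ ($C = \sqrt{-4} = 2 i \approx 2.0 i$)
$R{\left(p \right)} = 3 + p$ ($R{\left(p \right)} = p - -3 = p + 3 = 3 + p$)
$d = -14 - 10 i$ ($d = \left(\left(3 + 6\right) - 5 \cdot 2 i\right) - 23 = \left(9 - 10 i\right) - 23 = -14 - 10 i \approx -14.0 - 10.0 i$)
$d^{2} = \left(-14 - 10 i\right)^{2}$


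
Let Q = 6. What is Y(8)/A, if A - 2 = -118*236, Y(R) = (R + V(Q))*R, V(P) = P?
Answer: -8/1989 ≈ -0.0040221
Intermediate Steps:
Y(R) = R*(6 + R) (Y(R) = (R + 6)*R = (6 + R)*R = R*(6 + R))
A = -27846 (A = 2 - 118*236 = 2 - 27848 = -27846)
Y(8)/A = (8*(6 + 8))/(-27846) = (8*14)*(-1/27846) = 112*(-1/27846) = -8/1989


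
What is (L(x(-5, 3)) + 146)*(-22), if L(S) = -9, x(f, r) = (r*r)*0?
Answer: -3014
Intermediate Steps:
x(f, r) = 0 (x(f, r) = r²*0 = 0)
(L(x(-5, 3)) + 146)*(-22) = (-9 + 146)*(-22) = 137*(-22) = -3014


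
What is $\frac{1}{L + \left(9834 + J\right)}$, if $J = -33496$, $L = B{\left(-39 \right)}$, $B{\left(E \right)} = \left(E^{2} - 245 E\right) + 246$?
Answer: $- \frac{1}{12340} \approx -8.1037 \cdot 10^{-5}$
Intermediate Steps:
$B{\left(E \right)} = 246 + E^{2} - 245 E$
$L = 11322$ ($L = 246 + \left(-39\right)^{2} - -9555 = 246 + 1521 + 9555 = 11322$)
$\frac{1}{L + \left(9834 + J\right)} = \frac{1}{11322 + \left(9834 - 33496\right)} = \frac{1}{11322 - 23662} = \frac{1}{-12340} = - \frac{1}{12340}$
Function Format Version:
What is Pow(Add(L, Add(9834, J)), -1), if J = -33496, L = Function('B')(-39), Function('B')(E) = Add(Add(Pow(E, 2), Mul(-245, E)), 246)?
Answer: Rational(-1, 12340) ≈ -8.1037e-5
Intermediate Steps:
Function('B')(E) = Add(246, Pow(E, 2), Mul(-245, E))
L = 11322 (L = Add(246, Pow(-39, 2), Mul(-245, -39)) = Add(246, 1521, 9555) = 11322)
Pow(Add(L, Add(9834, J)), -1) = Pow(Add(11322, Add(9834, -33496)), -1) = Pow(Add(11322, -23662), -1) = Pow(-12340, -1) = Rational(-1, 12340)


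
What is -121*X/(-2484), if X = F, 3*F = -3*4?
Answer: -121/621 ≈ -0.19485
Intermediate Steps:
F = -4 (F = (-3*4)/3 = (⅓)*(-12) = -4)
X = -4
-121*X/(-2484) = -121*(-4)/(-2484) = 484*(-1/2484) = -121/621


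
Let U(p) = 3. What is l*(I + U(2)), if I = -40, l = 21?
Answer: -777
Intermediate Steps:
l*(I + U(2)) = 21*(-40 + 3) = 21*(-37) = -777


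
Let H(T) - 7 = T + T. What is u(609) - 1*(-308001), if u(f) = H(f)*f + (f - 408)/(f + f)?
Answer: 427934623/406 ≈ 1.0540e+6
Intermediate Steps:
H(T) = 7 + 2*T (H(T) = 7 + (T + T) = 7 + 2*T)
u(f) = f*(7 + 2*f) + (-408 + f)/(2*f) (u(f) = (7 + 2*f)*f + (f - 408)/(f + f) = f*(7 + 2*f) + (-408 + f)/((2*f)) = f*(7 + 2*f) + (-408 + f)*(1/(2*f)) = f*(7 + 2*f) + (-408 + f)/(2*f))
u(609) - 1*(-308001) = (½ - 204/609 + 2*609² + 7*609) - 1*(-308001) = (½ - 204*1/609 + 2*370881 + 4263) + 308001 = (½ - 68/203 + 741762 + 4263) + 308001 = 302886217/406 + 308001 = 427934623/406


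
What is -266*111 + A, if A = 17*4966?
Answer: 54896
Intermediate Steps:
A = 84422
-266*111 + A = -266*111 + 84422 = -29526 + 84422 = 54896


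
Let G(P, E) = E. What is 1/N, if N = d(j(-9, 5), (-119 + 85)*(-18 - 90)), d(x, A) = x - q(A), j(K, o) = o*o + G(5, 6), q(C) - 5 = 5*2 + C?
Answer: -1/3656 ≈ -0.00027352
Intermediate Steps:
q(C) = 15 + C (q(C) = 5 + (5*2 + C) = 5 + (10 + C) = 15 + C)
j(K, o) = 6 + o² (j(K, o) = o*o + 6 = o² + 6 = 6 + o²)
d(x, A) = -15 + x - A (d(x, A) = x - (15 + A) = x + (-15 - A) = -15 + x - A)
N = -3656 (N = -15 + (6 + 5²) - (-119 + 85)*(-18 - 90) = -15 + (6 + 25) - (-34)*(-108) = -15 + 31 - 1*3672 = -15 + 31 - 3672 = -3656)
1/N = 1/(-3656) = -1/3656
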